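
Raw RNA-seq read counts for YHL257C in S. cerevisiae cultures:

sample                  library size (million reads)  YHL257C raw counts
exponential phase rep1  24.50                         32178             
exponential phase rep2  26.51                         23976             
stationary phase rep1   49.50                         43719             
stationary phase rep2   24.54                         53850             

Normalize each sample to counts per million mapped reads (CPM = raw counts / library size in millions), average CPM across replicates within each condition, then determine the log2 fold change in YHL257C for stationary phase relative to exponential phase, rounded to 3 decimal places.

CPM(exponential phase rep1) = 32178 / 24.50 = 1313.3878
CPM(exponential phase rep2) = 23976 / 26.51 = 904.4134
CPM(stationary phase rep1) = 43719 / 49.50 = 883.2121
CPM(stationary phase rep2) = 53850 / 24.54 = 2194.3765
mean CPM(exponential phase) = 1108.9006; mean CPM(stationary phase) = 1538.7943
Fold change = 1538.7943 / 1108.9006 = 1.38768
log2(1.38768) = 0.4727

0.473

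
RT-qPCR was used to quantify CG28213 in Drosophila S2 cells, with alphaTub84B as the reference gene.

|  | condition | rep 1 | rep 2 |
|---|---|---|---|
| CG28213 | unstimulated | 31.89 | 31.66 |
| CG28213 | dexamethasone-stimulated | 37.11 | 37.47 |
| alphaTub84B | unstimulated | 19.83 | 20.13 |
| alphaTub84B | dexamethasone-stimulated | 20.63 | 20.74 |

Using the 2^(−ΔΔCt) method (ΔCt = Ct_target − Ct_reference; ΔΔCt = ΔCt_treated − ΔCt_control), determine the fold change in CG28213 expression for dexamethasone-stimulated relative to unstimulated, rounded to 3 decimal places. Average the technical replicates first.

0.036

Mean Ct: CG28213 unstimulated 31.775; CG28213 dexamethasone-stimulated 37.290; alphaTub84B unstimulated 19.980; alphaTub84B dexamethasone-stimulated 20.685
ΔCt(unstimulated) = 31.775 − 19.980 = 11.795
ΔCt(dexamethasone-stimulated) = 37.290 − 20.685 = 16.605
ΔΔCt = 16.605 − 11.795 = 4.810
Fold change = 2^(−4.810) = 0.0356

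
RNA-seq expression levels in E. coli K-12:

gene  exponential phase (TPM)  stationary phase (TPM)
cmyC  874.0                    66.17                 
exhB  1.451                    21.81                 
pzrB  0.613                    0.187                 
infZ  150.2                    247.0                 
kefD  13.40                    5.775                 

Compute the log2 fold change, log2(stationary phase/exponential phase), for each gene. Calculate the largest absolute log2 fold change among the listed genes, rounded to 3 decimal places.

3.910

log2(66.17/874.0) = -3.723  (cmyC)
log2(21.81/1.451) = 3.910  (exhB)
log2(0.187/0.613) = -1.713  (pzrB)
log2(247.0/150.2) = 0.718  (infZ)
log2(5.775/13.40) = -1.214  (kefD)
The largest magnitude belongs to exhB.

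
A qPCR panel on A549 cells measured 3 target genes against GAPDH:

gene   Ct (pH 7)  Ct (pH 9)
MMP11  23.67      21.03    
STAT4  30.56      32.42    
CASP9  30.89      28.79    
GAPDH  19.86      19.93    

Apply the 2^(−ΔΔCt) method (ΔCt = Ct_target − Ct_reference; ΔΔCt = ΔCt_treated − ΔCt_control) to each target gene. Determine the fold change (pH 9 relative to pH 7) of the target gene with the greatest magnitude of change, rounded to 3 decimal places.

6.543

MMP11: ΔΔCt = (21.03−19.93) − (23.67−19.86) = 1.10 − 3.81 = -2.71; fold change = 2^2.71 = 6.543
STAT4: ΔΔCt = (32.42−19.93) − (30.56−19.86) = 12.49 − 10.70 = 1.79; fold change = 2^-1.79 = 0.289
CASP9: ΔΔCt = (28.79−19.93) − (30.89−19.86) = 8.86 − 11.03 = -2.17; fold change = 2^2.17 = 4.500
MMP11 has the largest |ΔΔCt| = 2.71.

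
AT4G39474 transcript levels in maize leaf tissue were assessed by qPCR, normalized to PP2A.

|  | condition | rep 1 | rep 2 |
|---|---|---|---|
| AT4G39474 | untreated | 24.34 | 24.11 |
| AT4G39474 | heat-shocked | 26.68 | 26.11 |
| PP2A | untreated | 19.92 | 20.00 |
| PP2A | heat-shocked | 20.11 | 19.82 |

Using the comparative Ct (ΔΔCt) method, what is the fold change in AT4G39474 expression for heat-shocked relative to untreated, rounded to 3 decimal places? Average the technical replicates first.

0.223

Mean Ct: AT4G39474 untreated 24.225; AT4G39474 heat-shocked 26.395; PP2A untreated 19.960; PP2A heat-shocked 19.965
ΔCt(untreated) = 24.225 − 19.960 = 4.265
ΔCt(heat-shocked) = 26.395 − 19.965 = 6.430
ΔΔCt = 6.430 − 4.265 = 2.165
Fold change = 2^(−2.165) = 0.2230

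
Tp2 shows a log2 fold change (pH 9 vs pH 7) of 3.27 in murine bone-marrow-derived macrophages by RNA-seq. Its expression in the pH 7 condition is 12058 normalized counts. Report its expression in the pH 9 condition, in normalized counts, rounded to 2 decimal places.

Fold change = 2^(3.27) = 9.6465
pH 9 expression = 12058 × 9.6465 = 116317.05

116317.05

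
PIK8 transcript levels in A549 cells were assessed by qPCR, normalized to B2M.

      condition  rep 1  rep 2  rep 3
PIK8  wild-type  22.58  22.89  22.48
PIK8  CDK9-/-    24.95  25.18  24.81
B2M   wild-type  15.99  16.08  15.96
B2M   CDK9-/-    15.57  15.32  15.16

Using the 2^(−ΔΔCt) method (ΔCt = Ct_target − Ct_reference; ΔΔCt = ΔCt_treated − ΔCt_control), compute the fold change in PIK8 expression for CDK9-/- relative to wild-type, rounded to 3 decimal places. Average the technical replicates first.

Mean Ct: PIK8 wild-type 22.650; PIK8 CDK9-/- 24.980; B2M wild-type 16.010; B2M CDK9-/- 15.350
ΔCt(wild-type) = 22.650 − 16.010 = 6.640
ΔCt(CDK9-/-) = 24.980 − 15.350 = 9.630
ΔΔCt = 9.630 − 6.640 = 2.990
Fold change = 2^(−2.990) = 0.1259

0.126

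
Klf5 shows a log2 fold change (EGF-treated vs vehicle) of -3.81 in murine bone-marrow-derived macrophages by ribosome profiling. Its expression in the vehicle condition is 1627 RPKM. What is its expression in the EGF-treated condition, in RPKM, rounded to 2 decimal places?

116.00

Fold change = 2^(-3.81) = 0.0713
EGF-treated expression = 1627 × 0.0713 = 116.00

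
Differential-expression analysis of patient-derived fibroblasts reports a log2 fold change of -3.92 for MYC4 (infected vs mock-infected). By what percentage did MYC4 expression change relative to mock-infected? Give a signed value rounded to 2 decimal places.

Fold change = 2^(-3.92) = 0.0661
Percent change = (FC − 1) × 100% = (0.0661 − 1) × 100 = -93.39%

-93.39%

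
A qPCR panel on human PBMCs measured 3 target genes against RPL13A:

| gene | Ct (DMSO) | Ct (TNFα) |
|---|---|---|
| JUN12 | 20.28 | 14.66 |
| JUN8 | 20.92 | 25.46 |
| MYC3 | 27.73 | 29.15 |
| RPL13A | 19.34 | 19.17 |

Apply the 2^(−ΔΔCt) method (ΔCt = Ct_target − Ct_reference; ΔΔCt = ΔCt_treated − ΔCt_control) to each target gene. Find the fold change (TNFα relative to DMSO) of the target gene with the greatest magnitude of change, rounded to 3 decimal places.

43.713

JUN12: ΔΔCt = (14.66−19.17) − (20.28−19.34) = -4.51 − 0.94 = -5.45; fold change = 2^5.45 = 43.713
JUN8: ΔΔCt = (25.46−19.17) − (20.92−19.34) = 6.29 − 1.58 = 4.71; fold change = 2^-4.71 = 0.038
MYC3: ΔΔCt = (29.15−19.17) − (27.73−19.34) = 9.98 − 8.39 = 1.59; fold change = 2^-1.59 = 0.332
JUN12 has the largest |ΔΔCt| = 5.45.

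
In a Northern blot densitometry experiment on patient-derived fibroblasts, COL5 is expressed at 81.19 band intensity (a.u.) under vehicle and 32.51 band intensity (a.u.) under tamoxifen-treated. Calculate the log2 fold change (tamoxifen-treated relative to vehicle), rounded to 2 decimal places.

Fold change = 32.51 / 81.19 = 0.4004
log2(0.4004) = -1.320

-1.32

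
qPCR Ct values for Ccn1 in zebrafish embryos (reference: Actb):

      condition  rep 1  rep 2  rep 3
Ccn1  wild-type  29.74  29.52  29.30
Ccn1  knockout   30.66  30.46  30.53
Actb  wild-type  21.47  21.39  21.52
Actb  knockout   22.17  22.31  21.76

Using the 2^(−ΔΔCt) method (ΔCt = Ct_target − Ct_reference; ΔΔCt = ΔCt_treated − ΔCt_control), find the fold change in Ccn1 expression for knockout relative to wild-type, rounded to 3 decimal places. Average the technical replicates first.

0.753

Mean Ct: Ccn1 wild-type 29.520; Ccn1 knockout 30.550; Actb wild-type 21.460; Actb knockout 22.080
ΔCt(wild-type) = 29.520 − 21.460 = 8.060
ΔCt(knockout) = 30.550 − 22.080 = 8.470
ΔΔCt = 8.470 − 8.060 = 0.410
Fold change = 2^(−0.410) = 0.7526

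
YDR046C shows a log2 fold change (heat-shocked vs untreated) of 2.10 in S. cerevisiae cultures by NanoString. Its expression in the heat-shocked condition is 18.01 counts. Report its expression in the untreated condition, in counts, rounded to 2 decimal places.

Fold change = 2^(2.10) = 4.2871
untreated expression = 18.01 / 4.2871 = 4.20

4.20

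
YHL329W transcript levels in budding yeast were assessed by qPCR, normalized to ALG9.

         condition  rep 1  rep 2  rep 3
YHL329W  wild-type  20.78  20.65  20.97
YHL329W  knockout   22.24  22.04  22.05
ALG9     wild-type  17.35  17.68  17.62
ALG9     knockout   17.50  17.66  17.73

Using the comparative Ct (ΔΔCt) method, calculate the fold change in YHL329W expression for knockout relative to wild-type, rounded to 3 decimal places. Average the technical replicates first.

0.426

Mean Ct: YHL329W wild-type 20.800; YHL329W knockout 22.110; ALG9 wild-type 17.550; ALG9 knockout 17.630
ΔCt(wild-type) = 20.800 − 17.550 = 3.250
ΔCt(knockout) = 22.110 − 17.630 = 4.480
ΔΔCt = 4.480 − 3.250 = 1.230
Fold change = 2^(−1.230) = 0.4263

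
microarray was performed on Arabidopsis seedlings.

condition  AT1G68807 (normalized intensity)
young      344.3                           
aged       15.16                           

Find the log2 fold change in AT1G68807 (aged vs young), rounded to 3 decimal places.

Fold change = 15.16 / 344.3 = 0.0440
log2(0.0440) = -4.5053

-4.505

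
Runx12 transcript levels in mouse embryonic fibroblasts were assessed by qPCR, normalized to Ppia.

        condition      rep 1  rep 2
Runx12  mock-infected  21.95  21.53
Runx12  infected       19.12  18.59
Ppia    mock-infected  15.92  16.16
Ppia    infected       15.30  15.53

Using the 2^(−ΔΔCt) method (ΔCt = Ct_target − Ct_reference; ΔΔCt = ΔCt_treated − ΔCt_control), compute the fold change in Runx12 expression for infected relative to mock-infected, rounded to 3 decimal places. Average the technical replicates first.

Mean Ct: Runx12 mock-infected 21.740; Runx12 infected 18.855; Ppia mock-infected 16.040; Ppia infected 15.415
ΔCt(mock-infected) = 21.740 − 16.040 = 5.700
ΔCt(infected) = 18.855 − 15.415 = 3.440
ΔΔCt = 3.440 − 5.700 = -2.260
Fold change = 2^(−(-2.260)) = 2^2.260 = 4.7899

4.790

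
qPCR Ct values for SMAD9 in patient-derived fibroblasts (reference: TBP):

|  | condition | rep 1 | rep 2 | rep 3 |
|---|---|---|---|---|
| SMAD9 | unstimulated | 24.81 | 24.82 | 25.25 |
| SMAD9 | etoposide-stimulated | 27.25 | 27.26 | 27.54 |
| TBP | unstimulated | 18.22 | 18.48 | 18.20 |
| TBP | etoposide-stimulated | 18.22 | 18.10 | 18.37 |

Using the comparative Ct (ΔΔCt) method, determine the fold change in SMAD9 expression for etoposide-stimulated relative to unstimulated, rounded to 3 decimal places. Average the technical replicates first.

0.182

Mean Ct: SMAD9 unstimulated 24.960; SMAD9 etoposide-stimulated 27.350; TBP unstimulated 18.300; TBP etoposide-stimulated 18.230
ΔCt(unstimulated) = 24.960 − 18.300 = 6.660
ΔCt(etoposide-stimulated) = 27.350 − 18.230 = 9.120
ΔΔCt = 9.120 − 6.660 = 2.460
Fold change = 2^(−2.460) = 0.1817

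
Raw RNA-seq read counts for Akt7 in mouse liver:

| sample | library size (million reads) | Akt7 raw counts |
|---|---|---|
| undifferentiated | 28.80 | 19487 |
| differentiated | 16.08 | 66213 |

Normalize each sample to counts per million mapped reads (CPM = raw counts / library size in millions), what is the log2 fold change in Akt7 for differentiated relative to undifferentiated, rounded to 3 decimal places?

CPM(undifferentiated) = 19487 / 28.80 = 676.6319
CPM(differentiated) = 66213 / 16.08 = 4117.7239
Fold change = 4117.7239 / 676.6319 = 6.08562
log2(6.08562) = 2.6054

2.605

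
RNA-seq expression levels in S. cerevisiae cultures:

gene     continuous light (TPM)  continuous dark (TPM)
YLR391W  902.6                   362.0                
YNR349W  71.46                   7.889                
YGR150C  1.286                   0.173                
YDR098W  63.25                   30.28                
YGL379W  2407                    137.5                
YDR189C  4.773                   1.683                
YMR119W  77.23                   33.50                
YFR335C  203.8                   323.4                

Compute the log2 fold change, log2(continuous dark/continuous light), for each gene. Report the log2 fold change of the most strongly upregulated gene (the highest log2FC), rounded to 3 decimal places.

log2(362.0/902.6) = -1.318  (YLR391W)
log2(7.889/71.46) = -3.179  (YNR349W)
log2(0.173/1.286) = -2.894  (YGR150C)
log2(30.28/63.25) = -1.063  (YDR098W)
log2(137.5/2407) = -4.130  (YGL379W)
log2(1.683/4.773) = -1.504  (YDR189C)
log2(33.50/77.23) = -1.205  (YMR119W)
log2(323.4/203.8) = 0.666  (YFR335C)
YFR335C is most strongly upregulated.

0.666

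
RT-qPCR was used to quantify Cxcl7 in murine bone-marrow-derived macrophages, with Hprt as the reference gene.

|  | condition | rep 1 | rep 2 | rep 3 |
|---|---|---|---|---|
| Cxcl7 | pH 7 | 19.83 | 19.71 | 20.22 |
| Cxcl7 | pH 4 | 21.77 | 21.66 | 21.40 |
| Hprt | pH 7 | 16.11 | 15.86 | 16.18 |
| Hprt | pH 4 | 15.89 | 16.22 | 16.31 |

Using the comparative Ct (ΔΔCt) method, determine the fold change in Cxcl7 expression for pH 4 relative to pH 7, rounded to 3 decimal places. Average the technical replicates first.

Mean Ct: Cxcl7 pH 7 19.920; Cxcl7 pH 4 21.610; Hprt pH 7 16.050; Hprt pH 4 16.140
ΔCt(pH 7) = 19.920 − 16.050 = 3.870
ΔCt(pH 4) = 21.610 − 16.140 = 5.470
ΔΔCt = 5.470 − 3.870 = 1.600
Fold change = 2^(−1.600) = 0.3299

0.330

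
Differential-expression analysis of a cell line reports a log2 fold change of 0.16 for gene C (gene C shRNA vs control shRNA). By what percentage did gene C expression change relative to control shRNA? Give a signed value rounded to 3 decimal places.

Fold change = 2^(0.16) = 1.1173
Percent change = (FC − 1) × 100% = (1.1173 − 1) × 100 = 11.729%

11.729%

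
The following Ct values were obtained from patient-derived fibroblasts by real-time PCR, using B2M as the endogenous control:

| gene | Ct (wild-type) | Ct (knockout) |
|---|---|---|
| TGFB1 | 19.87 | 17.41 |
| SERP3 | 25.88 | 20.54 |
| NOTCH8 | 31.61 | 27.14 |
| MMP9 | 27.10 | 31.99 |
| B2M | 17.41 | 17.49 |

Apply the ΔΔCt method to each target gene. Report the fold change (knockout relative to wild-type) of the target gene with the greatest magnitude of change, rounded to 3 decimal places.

42.814

TGFB1: ΔΔCt = (17.41−17.49) − (19.87−17.41) = -0.08 − 2.46 = -2.54; fold change = 2^2.54 = 5.816
SERP3: ΔΔCt = (20.54−17.49) − (25.88−17.41) = 3.05 − 8.47 = -5.42; fold change = 2^5.42 = 42.814
NOTCH8: ΔΔCt = (27.14−17.49) − (31.61−17.41) = 9.65 − 14.20 = -4.55; fold change = 2^4.55 = 23.425
MMP9: ΔΔCt = (31.99−17.49) − (27.10−17.41) = 14.50 − 9.69 = 4.81; fold change = 2^-4.81 = 0.036
SERP3 has the largest |ΔΔCt| = 5.42.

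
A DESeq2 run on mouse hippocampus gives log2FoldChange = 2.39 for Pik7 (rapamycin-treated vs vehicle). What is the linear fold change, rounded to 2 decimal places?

Fold change = 2^(2.39) = 5.242

5.24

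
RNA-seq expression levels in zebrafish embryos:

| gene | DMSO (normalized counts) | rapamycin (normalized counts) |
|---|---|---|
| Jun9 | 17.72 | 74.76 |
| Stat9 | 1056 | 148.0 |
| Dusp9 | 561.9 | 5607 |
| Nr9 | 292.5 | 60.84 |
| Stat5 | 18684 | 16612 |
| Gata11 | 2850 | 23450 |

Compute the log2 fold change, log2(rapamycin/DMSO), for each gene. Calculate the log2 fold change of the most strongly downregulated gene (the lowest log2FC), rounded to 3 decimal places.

log2(74.76/17.72) = 2.077  (Jun9)
log2(148.0/1056) = -2.835  (Stat9)
log2(5607/561.9) = 3.319  (Dusp9)
log2(60.84/292.5) = -2.265  (Nr9)
log2(16612/18684) = -0.170  (Stat5)
log2(23450/2850) = 3.041  (Gata11)
Stat9 is most strongly downregulated.

-2.835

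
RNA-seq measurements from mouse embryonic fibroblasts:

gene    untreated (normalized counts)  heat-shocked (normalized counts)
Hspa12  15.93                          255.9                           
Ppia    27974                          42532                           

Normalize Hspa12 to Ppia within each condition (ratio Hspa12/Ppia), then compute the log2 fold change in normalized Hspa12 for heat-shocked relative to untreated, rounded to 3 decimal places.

Hspa12/Ppia (untreated) = 15.93 / 27974 = 0.00056946
Hspa12/Ppia (heat-shocked) = 255.9 / 42532 = 0.0060166
Fold change = 0.0060166 / 0.00056946 = 10.5656
log2(10.5656) = 3.4013

3.401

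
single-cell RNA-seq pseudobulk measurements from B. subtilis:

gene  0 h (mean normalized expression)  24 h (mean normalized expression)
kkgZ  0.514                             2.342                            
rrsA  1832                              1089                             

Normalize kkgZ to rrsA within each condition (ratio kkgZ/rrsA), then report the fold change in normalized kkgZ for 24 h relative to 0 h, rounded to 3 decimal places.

kkgZ/rrsA (0 h) = 0.514 / 1832 = 0.00028057
kkgZ/rrsA (24 h) = 2.342 / 1089 = 0.0021506
Fold change = 0.0021506 / 0.00028057 = 7.6652

7.665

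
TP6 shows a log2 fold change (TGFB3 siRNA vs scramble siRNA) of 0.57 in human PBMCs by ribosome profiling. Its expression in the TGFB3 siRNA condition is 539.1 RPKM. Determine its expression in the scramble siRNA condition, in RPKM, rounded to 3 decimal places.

363.147

Fold change = 2^(0.57) = 1.4845
scramble siRNA expression = 539.1 / 1.4845 = 363.147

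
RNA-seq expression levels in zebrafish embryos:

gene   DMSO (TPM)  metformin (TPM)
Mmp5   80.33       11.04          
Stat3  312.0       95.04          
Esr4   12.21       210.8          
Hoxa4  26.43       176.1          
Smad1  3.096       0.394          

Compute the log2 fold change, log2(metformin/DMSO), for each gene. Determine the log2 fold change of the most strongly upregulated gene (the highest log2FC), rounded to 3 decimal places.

log2(11.04/80.33) = -2.863  (Mmp5)
log2(95.04/312.0) = -1.715  (Stat3)
log2(210.8/12.21) = 4.110  (Esr4)
log2(176.1/26.43) = 2.736  (Hoxa4)
log2(0.394/3.096) = -2.974  (Smad1)
Esr4 is most strongly upregulated.

4.110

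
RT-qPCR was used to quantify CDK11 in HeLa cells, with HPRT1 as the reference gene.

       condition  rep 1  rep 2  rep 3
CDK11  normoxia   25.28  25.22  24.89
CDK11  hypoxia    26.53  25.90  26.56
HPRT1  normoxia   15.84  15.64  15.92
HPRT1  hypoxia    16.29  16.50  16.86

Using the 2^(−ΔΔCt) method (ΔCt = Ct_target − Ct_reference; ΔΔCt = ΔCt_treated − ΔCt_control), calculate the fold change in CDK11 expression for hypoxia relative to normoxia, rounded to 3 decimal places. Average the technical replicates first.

Mean Ct: CDK11 normoxia 25.130; CDK11 hypoxia 26.330; HPRT1 normoxia 15.800; HPRT1 hypoxia 16.550
ΔCt(normoxia) = 25.130 − 15.800 = 9.330
ΔCt(hypoxia) = 26.330 − 16.550 = 9.780
ΔΔCt = 9.780 − 9.330 = 0.450
Fold change = 2^(−0.450) = 0.7320

0.732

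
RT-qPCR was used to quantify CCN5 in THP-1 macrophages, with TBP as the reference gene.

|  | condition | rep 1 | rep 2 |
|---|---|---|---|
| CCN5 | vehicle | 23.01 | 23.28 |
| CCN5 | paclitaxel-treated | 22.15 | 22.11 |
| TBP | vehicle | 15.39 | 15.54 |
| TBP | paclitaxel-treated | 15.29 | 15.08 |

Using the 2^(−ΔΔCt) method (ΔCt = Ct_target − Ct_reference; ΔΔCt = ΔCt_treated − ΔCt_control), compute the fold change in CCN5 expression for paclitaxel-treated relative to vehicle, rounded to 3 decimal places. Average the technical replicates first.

Mean Ct: CCN5 vehicle 23.145; CCN5 paclitaxel-treated 22.130; TBP vehicle 15.465; TBP paclitaxel-treated 15.185
ΔCt(vehicle) = 23.145 − 15.465 = 7.680
ΔCt(paclitaxel-treated) = 22.130 − 15.185 = 6.945
ΔΔCt = 6.945 − 7.680 = -0.735
Fold change = 2^(−(-0.735)) = 2^0.735 = 1.6644

1.664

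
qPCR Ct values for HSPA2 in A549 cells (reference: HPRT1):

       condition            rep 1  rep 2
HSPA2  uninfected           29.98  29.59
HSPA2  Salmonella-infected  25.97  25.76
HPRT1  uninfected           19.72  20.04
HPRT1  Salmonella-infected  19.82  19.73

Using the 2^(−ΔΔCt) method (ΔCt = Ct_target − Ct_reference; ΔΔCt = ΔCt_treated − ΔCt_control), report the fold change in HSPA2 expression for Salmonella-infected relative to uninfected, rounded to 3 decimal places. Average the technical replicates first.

Mean Ct: HSPA2 uninfected 29.785; HSPA2 Salmonella-infected 25.865; HPRT1 uninfected 19.880; HPRT1 Salmonella-infected 19.775
ΔCt(uninfected) = 29.785 − 19.880 = 9.905
ΔCt(Salmonella-infected) = 25.865 − 19.775 = 6.090
ΔΔCt = 6.090 − 9.905 = -3.815
Fold change = 2^(−(-3.815)) = 2^3.815 = 14.0744

14.074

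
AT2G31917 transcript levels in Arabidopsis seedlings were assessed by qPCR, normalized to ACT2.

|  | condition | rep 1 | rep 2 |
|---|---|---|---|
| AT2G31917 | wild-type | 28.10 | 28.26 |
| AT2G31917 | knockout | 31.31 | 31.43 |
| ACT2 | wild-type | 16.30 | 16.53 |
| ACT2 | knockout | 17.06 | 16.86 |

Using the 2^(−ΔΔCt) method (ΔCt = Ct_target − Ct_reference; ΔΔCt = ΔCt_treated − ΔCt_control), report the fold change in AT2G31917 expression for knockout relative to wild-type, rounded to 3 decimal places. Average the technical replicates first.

0.160

Mean Ct: AT2G31917 wild-type 28.180; AT2G31917 knockout 31.370; ACT2 wild-type 16.415; ACT2 knockout 16.960
ΔCt(wild-type) = 28.180 − 16.415 = 11.765
ΔCt(knockout) = 31.370 − 16.960 = 14.410
ΔΔCt = 14.410 − 11.765 = 2.645
Fold change = 2^(−2.645) = 0.1599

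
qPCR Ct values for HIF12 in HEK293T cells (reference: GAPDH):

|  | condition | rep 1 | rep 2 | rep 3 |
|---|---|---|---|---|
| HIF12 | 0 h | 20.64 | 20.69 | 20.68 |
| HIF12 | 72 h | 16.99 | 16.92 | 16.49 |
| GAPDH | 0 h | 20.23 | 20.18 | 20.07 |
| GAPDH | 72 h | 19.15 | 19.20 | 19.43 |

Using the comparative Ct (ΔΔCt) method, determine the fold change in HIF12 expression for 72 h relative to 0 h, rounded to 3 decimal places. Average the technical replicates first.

Mean Ct: HIF12 0 h 20.670; HIF12 72 h 16.800; GAPDH 0 h 20.160; GAPDH 72 h 19.260
ΔCt(0 h) = 20.670 − 20.160 = 0.510
ΔCt(72 h) = 16.800 − 19.260 = -2.460
ΔΔCt = -2.460 − 0.510 = -2.970
Fold change = 2^(−(-2.970)) = 2^2.970 = 7.8354

7.835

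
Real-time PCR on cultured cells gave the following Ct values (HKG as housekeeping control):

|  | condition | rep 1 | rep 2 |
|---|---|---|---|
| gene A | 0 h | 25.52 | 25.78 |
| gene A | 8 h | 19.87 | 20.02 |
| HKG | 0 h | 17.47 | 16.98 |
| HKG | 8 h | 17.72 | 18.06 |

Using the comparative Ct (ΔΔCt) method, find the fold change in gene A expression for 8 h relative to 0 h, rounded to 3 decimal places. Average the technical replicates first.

82.711

Mean Ct: gene A 0 h 25.650; gene A 8 h 19.945; HKG 0 h 17.225; HKG 8 h 17.890
ΔCt(0 h) = 25.650 − 17.225 = 8.425
ΔCt(8 h) = 19.945 − 17.890 = 2.055
ΔΔCt = 2.055 − 8.425 = -6.370
Fold change = 2^(−(-6.370)) = 2^6.370 = 82.7106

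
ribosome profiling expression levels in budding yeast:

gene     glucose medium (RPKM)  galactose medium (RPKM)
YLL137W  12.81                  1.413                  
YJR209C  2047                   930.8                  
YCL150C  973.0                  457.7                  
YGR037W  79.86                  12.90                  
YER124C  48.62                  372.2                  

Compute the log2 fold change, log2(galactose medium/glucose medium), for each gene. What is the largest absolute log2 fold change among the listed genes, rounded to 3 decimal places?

3.180

log2(1.413/12.81) = -3.180  (YLL137W)
log2(930.8/2047) = -1.137  (YJR209C)
log2(457.7/973.0) = -1.088  (YCL150C)
log2(12.90/79.86) = -2.630  (YGR037W)
log2(372.2/48.62) = 2.936  (YER124C)
The largest magnitude belongs to YLL137W.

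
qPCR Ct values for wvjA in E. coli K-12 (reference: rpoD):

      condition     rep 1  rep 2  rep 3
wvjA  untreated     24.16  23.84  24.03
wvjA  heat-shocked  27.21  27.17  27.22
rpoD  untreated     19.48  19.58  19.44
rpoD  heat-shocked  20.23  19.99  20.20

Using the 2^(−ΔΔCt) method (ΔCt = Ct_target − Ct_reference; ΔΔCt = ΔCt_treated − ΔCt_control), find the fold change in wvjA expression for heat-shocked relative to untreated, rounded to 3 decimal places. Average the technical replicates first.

Mean Ct: wvjA untreated 24.010; wvjA heat-shocked 27.200; rpoD untreated 19.500; rpoD heat-shocked 20.140
ΔCt(untreated) = 24.010 − 19.500 = 4.510
ΔCt(heat-shocked) = 27.200 − 20.140 = 7.060
ΔΔCt = 7.060 − 4.510 = 2.550
Fold change = 2^(−2.550) = 0.1708

0.171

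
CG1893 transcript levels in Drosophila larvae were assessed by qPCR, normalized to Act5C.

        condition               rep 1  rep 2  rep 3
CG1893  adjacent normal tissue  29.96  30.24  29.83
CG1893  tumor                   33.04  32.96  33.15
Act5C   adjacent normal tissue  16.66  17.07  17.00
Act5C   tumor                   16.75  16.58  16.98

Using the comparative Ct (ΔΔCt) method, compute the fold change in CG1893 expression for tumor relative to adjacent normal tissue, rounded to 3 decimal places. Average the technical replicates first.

0.110

Mean Ct: CG1893 adjacent normal tissue 30.010; CG1893 tumor 33.050; Act5C adjacent normal tissue 16.910; Act5C tumor 16.770
ΔCt(adjacent normal tissue) = 30.010 − 16.910 = 13.100
ΔCt(tumor) = 33.050 − 16.770 = 16.280
ΔΔCt = 16.280 − 13.100 = 3.180
Fold change = 2^(−3.180) = 0.1103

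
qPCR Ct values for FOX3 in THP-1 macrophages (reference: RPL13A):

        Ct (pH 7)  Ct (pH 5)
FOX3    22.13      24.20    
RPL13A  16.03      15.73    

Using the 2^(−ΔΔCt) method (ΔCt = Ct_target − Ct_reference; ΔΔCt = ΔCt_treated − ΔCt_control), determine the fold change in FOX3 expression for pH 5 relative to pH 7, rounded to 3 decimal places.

0.193

ΔCt(pH 7) = 22.130 − 16.030 = 6.100
ΔCt(pH 5) = 24.200 − 15.730 = 8.470
ΔΔCt = 8.470 − 6.100 = 2.370
Fold change = 2^(−2.370) = 0.1934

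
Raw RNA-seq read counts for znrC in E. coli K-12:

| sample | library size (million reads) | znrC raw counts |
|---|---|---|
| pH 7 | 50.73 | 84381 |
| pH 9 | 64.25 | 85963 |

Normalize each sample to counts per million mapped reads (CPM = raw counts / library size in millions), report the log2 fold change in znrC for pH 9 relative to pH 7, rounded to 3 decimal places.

-0.314

CPM(pH 7) = 84381 / 50.73 = 1663.3353
CPM(pH 9) = 85963 / 64.25 = 1337.9455
Fold change = 1337.9455 / 1663.3353 = 0.80438
log2(0.80438) = -0.3141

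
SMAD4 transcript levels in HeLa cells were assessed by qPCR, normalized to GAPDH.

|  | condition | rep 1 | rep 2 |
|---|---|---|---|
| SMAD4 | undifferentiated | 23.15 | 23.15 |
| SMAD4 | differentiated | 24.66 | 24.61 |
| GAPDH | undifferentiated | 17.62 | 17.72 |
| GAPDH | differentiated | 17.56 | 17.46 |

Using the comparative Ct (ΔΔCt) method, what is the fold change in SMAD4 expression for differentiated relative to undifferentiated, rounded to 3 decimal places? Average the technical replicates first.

Mean Ct: SMAD4 undifferentiated 23.150; SMAD4 differentiated 24.635; GAPDH undifferentiated 17.670; GAPDH differentiated 17.510
ΔCt(undifferentiated) = 23.150 − 17.670 = 5.480
ΔCt(differentiated) = 24.635 − 17.510 = 7.125
ΔΔCt = 7.125 − 5.480 = 1.645
Fold change = 2^(−1.645) = 0.3197

0.320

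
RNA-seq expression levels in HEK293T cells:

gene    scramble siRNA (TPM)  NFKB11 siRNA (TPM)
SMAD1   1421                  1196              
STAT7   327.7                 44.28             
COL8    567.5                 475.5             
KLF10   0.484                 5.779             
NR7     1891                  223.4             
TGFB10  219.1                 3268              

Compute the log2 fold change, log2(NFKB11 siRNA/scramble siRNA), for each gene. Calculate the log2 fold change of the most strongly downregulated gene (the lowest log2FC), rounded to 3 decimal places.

log2(1196/1421) = -0.249  (SMAD1)
log2(44.28/327.7) = -2.888  (STAT7)
log2(475.5/567.5) = -0.255  (COL8)
log2(5.779/0.484) = 3.578  (KLF10)
log2(223.4/1891) = -3.081  (NR7)
log2(3268/219.1) = 3.899  (TGFB10)
NR7 is most strongly downregulated.

-3.081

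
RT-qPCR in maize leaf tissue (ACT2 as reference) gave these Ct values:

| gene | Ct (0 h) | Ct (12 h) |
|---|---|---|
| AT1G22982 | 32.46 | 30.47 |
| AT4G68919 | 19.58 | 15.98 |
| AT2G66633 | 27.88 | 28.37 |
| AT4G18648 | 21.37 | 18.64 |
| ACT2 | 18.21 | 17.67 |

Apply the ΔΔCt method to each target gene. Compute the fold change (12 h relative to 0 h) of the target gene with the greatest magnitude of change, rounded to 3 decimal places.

AT1G22982: ΔΔCt = (30.47−17.67) − (32.46−18.21) = 12.80 − 14.25 = -1.45; fold change = 2^1.45 = 2.732
AT4G68919: ΔΔCt = (15.98−17.67) − (19.58−18.21) = -1.69 − 1.37 = -3.06; fold change = 2^3.06 = 8.340
AT2G66633: ΔΔCt = (28.37−17.67) − (27.88−18.21) = 10.70 − 9.67 = 1.03; fold change = 2^-1.03 = 0.490
AT4G18648: ΔΔCt = (18.64−17.67) − (21.37−18.21) = 0.97 − 3.16 = -2.19; fold change = 2^2.19 = 4.563
AT4G68919 has the largest |ΔΔCt| = 3.06.

8.340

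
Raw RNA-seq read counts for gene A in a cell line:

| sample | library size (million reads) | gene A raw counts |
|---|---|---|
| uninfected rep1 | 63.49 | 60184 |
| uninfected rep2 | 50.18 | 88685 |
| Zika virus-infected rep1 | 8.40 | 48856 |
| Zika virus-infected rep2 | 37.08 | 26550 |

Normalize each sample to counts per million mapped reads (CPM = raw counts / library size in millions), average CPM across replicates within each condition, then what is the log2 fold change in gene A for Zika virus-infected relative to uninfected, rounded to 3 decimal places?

1.266

CPM(uninfected rep1) = 60184 / 63.49 = 947.9288
CPM(uninfected rep2) = 88685 / 50.18 = 1767.3376
CPM(Zika virus-infected rep1) = 48856 / 8.40 = 5816.1905
CPM(Zika virus-infected rep2) = 26550 / 37.08 = 716.0194
mean CPM(uninfected) = 1357.6332; mean CPM(Zika virus-infected) = 3266.1049
Fold change = 3266.1049 / 1357.6332 = 2.40573
log2(2.40573) = 1.2665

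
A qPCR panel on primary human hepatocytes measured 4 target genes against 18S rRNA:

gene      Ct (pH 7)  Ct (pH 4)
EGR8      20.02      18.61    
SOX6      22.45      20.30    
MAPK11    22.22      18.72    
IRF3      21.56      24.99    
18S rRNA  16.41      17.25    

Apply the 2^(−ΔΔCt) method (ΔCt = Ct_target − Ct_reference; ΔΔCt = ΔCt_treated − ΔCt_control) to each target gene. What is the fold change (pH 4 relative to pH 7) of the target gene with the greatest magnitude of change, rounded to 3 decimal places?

EGR8: ΔΔCt = (18.61−17.25) − (20.02−16.41) = 1.36 − 3.61 = -2.25; fold change = 2^2.25 = 4.757
SOX6: ΔΔCt = (20.30−17.25) − (22.45−16.41) = 3.05 − 6.04 = -2.99; fold change = 2^2.99 = 7.945
MAPK11: ΔΔCt = (18.72−17.25) − (22.22−16.41) = 1.47 − 5.81 = -4.34; fold change = 2^4.34 = 20.252
IRF3: ΔΔCt = (24.99−17.25) − (21.56−16.41) = 7.74 − 5.15 = 2.59; fold change = 2^-2.59 = 0.166
MAPK11 has the largest |ΔΔCt| = 4.34.

20.252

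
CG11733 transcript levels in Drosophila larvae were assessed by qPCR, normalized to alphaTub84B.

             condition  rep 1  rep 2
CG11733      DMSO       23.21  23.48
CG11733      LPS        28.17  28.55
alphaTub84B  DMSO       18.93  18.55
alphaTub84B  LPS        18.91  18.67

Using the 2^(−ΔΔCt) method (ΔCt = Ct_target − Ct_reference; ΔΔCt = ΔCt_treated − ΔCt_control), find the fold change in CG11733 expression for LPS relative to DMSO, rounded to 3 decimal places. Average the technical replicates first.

Mean Ct: CG11733 DMSO 23.345; CG11733 LPS 28.360; alphaTub84B DMSO 18.740; alphaTub84B LPS 18.790
ΔCt(DMSO) = 23.345 − 18.740 = 4.605
ΔCt(LPS) = 28.360 − 18.790 = 9.570
ΔΔCt = 9.570 − 4.605 = 4.965
Fold change = 2^(−4.965) = 0.0320

0.032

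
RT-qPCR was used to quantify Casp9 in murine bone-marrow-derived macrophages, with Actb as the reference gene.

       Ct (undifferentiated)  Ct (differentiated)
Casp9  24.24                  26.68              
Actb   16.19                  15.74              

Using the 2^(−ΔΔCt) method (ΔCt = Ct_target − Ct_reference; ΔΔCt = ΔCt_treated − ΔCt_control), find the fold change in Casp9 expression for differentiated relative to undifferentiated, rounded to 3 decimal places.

0.135

ΔCt(undifferentiated) = 24.240 − 16.190 = 8.050
ΔCt(differentiated) = 26.680 − 15.740 = 10.940
ΔΔCt = 10.940 − 8.050 = 2.890
Fold change = 2^(−2.890) = 0.1349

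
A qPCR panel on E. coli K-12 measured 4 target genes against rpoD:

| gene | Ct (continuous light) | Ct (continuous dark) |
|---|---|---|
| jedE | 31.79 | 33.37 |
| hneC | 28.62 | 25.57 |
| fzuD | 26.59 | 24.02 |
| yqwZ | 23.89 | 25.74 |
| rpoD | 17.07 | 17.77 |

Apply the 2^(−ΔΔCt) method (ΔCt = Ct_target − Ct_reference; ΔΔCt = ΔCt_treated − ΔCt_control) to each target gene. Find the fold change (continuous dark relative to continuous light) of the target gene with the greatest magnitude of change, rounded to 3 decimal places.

jedE: ΔΔCt = (33.37−17.77) − (31.79−17.07) = 15.60 − 14.72 = 0.88; fold change = 2^-0.88 = 0.543
hneC: ΔΔCt = (25.57−17.77) − (28.62−17.07) = 7.80 − 11.55 = -3.75; fold change = 2^3.75 = 13.454
fzuD: ΔΔCt = (24.02−17.77) − (26.59−17.07) = 6.25 − 9.52 = -3.27; fold change = 2^3.27 = 9.646
yqwZ: ΔΔCt = (25.74−17.77) − (23.89−17.07) = 7.97 − 6.82 = 1.15; fold change = 2^-1.15 = 0.451
hneC has the largest |ΔΔCt| = 3.75.

13.454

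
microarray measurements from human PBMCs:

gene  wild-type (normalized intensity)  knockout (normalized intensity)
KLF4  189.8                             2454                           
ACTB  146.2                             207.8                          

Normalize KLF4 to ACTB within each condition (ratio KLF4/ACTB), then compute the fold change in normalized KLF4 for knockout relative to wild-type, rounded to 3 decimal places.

9.097

KLF4/ACTB (wild-type) = 189.8 / 146.2 = 1.2982
KLF4/ACTB (knockout) = 2454 / 207.8 = 11.809
Fold change = 11.809 / 1.2982 = 9.0966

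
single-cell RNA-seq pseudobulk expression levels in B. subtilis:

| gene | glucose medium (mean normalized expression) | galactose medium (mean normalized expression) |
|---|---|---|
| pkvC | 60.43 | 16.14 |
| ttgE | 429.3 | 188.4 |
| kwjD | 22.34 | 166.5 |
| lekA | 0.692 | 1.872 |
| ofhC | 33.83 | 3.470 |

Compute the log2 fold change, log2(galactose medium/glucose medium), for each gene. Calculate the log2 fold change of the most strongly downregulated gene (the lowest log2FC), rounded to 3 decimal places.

log2(16.14/60.43) = -1.905  (pkvC)
log2(188.4/429.3) = -1.188  (ttgE)
log2(166.5/22.34) = 2.898  (kwjD)
log2(1.872/0.692) = 1.436  (lekA)
log2(3.470/33.83) = -3.285  (ofhC)
ofhC is most strongly downregulated.

-3.285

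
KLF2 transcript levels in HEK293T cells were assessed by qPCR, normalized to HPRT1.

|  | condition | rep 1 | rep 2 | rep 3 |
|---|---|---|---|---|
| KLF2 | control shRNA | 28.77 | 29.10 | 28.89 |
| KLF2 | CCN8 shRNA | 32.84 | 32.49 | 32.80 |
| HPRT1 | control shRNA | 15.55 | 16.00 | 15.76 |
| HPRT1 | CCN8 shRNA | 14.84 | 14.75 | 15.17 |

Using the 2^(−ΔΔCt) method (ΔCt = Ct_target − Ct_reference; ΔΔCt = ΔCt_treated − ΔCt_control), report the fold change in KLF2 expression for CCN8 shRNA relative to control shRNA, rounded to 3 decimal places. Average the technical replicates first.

Mean Ct: KLF2 control shRNA 28.920; KLF2 CCN8 shRNA 32.710; HPRT1 control shRNA 15.770; HPRT1 CCN8 shRNA 14.920
ΔCt(control shRNA) = 28.920 − 15.770 = 13.150
ΔCt(CCN8 shRNA) = 32.710 − 14.920 = 17.790
ΔΔCt = 17.790 − 13.150 = 4.640
Fold change = 2^(−4.640) = 0.0401

0.040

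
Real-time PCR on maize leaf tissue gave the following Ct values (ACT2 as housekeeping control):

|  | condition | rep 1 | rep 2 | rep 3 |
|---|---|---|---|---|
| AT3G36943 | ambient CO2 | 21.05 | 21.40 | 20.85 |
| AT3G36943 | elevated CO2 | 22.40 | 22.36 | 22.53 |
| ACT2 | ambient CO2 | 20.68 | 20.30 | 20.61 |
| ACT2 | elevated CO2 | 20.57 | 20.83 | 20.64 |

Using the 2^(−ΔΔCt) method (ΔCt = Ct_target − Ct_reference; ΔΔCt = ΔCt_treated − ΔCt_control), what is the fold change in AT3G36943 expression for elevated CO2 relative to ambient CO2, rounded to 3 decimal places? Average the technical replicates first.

Mean Ct: AT3G36943 ambient CO2 21.100; AT3G36943 elevated CO2 22.430; ACT2 ambient CO2 20.530; ACT2 elevated CO2 20.680
ΔCt(ambient CO2) = 21.100 − 20.530 = 0.570
ΔCt(elevated CO2) = 22.430 − 20.680 = 1.750
ΔΔCt = 1.750 − 0.570 = 1.180
Fold change = 2^(−1.180) = 0.4414

0.441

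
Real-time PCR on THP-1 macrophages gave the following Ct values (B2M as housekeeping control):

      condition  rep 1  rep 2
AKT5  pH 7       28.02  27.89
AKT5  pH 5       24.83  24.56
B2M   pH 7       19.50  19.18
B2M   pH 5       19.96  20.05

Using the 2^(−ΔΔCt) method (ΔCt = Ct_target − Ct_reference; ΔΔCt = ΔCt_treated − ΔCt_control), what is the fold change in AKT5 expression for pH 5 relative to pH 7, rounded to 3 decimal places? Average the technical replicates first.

Mean Ct: AKT5 pH 7 27.955; AKT5 pH 5 24.695; B2M pH 7 19.340; B2M pH 5 20.005
ΔCt(pH 7) = 27.955 − 19.340 = 8.615
ΔCt(pH 5) = 24.695 − 20.005 = 4.690
ΔΔCt = 4.690 − 8.615 = -3.925
Fold change = 2^(−(-3.925)) = 2^3.925 = 15.1895

15.189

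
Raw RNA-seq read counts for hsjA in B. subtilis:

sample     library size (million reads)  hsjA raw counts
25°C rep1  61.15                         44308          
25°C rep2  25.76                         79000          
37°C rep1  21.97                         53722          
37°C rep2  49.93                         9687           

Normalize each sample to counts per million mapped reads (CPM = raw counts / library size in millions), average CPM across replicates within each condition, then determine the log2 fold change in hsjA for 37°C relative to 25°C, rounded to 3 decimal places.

-0.523

CPM(25°C rep1) = 44308 / 61.15 = 724.5789
CPM(25°C rep2) = 79000 / 25.76 = 3066.7702
CPM(37°C rep1) = 53722 / 21.97 = 2445.2435
CPM(37°C rep2) = 9687 / 49.93 = 194.0116
mean CPM(25°C) = 1895.6745; mean CPM(37°C) = 1319.6276
Fold change = 1319.6276 / 1895.6745 = 0.69613
log2(0.69613) = -0.5226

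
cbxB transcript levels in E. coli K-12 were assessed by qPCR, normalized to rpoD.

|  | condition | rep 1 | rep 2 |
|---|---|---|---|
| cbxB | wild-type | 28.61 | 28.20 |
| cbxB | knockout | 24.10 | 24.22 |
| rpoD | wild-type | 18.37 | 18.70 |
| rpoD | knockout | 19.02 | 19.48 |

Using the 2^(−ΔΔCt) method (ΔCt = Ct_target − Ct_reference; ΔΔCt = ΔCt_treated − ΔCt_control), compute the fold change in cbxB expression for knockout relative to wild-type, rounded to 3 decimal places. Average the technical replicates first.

Mean Ct: cbxB wild-type 28.405; cbxB knockout 24.160; rpoD wild-type 18.535; rpoD knockout 19.250
ΔCt(wild-type) = 28.405 − 18.535 = 9.870
ΔCt(knockout) = 24.160 − 19.250 = 4.910
ΔΔCt = 4.910 − 9.870 = -4.960
Fold change = 2^(−(-4.960)) = 2^4.960 = 31.1250

31.125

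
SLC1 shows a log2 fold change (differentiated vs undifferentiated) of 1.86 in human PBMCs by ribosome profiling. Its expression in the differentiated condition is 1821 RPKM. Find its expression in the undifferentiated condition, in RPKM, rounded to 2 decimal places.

501.64

Fold change = 2^(1.86) = 3.6301
undifferentiated expression = 1821 / 3.6301 = 501.64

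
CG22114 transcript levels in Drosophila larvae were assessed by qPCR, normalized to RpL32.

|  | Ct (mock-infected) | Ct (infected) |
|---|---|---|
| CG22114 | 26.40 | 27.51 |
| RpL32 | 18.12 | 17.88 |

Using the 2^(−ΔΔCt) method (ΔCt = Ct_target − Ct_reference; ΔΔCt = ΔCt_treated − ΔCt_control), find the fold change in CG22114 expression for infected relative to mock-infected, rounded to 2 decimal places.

0.39

ΔCt(mock-infected) = 26.400 − 18.120 = 8.280
ΔCt(infected) = 27.510 − 17.880 = 9.630
ΔΔCt = 9.630 − 8.280 = 1.350
Fold change = 2^(−1.350) = 0.392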